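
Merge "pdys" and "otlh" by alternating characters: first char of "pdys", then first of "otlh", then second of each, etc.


String 1: 'pdys'
String 2: 'otlh'
Operation: alternate characters
Pairs: 'p'+'o', 'd'+'t', 'y'+'l', 's'+'h'
Result: podtylsh


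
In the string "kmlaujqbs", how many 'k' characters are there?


Input string: 'kmlaujqbs'
Target character: 'k'
Scan each position: s[0]='k'
Matches found at indices: 0
Total: 1


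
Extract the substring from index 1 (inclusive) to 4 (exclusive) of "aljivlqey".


Input string: 'aljivlqey'
Operation: slice [1:4]
Extract characters: s[1]='l', s[2]='j', s[3]='i'
Result: lji


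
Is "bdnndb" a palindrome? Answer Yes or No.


Input string: 'bdnndb'
Reversed: 'bdnndb'
Compare pairs: s[0]='b' vs s[5]='b' (match), s[1]='d' vs s[4]='d' (match), s[2]='n' vs s[3]='n' (match)
Palindrome: Yes


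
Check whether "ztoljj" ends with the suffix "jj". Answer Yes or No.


Input string: 'ztoljj'
Suffix to check: 'jj'
Last 2 characters of input: 'jj'
Match: True
Result: Yes


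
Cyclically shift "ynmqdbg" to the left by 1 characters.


Input: 'ynmqdbg', shift = 1
Operation: split at index 1 and swap parts
Front part s[0:1] = 'y'
Back part s[1:] = 'nmqdbg'
Rotated = back + front = 'nmqdbg' + 'y'
Result: nmqdbgy


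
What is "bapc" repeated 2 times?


Input string: 'bapc'
Operation: repeat 2 times
Concatenation: 'bapc' + 'bapc'
Result: bapcbapc


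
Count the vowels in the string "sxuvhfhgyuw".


Input string: 'sxuvhfhgyuw'
Operation: count vowels (a, e, i, o, u)
Scan: s[0]='s', s[1]='x', s[2]='u' (vowel), s[3]='v', s[4]='h', s[5]='f', s[6]='h', s[7]='g', s[8]='y', s[9]='u' (vowel), s[10]='w'
Vowels found: 2
Result: 2


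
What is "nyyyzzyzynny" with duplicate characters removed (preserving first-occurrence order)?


Input: 'nyyyzzyzynny'
Operation: keep first occurrence of each character
Scan: s[0]='n' new -> keep; s[1]='y' new -> keep; s[2]='y' seen -> skip; s[3]='y' seen -> skip; s[4]='z' new -> keep; s[5]='z' seen -> skip; s[6]='y' seen -> skip; s[7]='z' seen -> skip; s[8]='y' seen -> skip; s[9]='n' seen -> skip; s[10]='n' seen -> skip; s[11]='y' seen -> skip
Result: nyz


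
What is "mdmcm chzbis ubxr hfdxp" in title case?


Input string: 'mdmcm chzbis ubxr hfdxp'
Operation: capitalize first letter of each word
Word transformations: 'mdmcm'->'Mdmcm', 'chzbis'->'Chzbis', 'ubxr'->'Ubxr', 'hfdxp'->'Hfdxp'
Result: Mdmcm Chzbis Ubxr Hfdxp


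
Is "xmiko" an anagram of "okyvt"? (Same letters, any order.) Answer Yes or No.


String 1: 'okyvt' -> sorted: 'kotvy'
String 2: 'xmiko' -> sorted: 'ikmox'
Compare sorted forms: 'kotvy' != 'ikmox'
Anagram: No


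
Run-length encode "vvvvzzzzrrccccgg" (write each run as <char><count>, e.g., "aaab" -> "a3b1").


Input: 'vvvvzzzzrrccccgg'
Operation: identify consecutive runs
Runs: 'vvvv' -> v4, 'zzzz' -> z4, 'rr' -> r2, 'cccc' -> c4, 'gg' -> g2
Encoded: v4z4r2c4g2


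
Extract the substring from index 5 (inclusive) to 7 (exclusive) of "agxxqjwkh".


Input string: 'agxxqjwkh'
Operation: slice [5:7]
Extract characters: s[5]='j', s[6]='w'
Result: jw


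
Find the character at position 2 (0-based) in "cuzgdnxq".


Input string: 'cuzgdnxq'
Operation: get character at index 2
Index mapping: s[0]='c', s[1]='u', s[2]='z'
Result: 'z'


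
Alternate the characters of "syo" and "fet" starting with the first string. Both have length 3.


String 1: 'syo'
String 2: 'fet'
Operation: alternate characters
Pairs: 's'+'f', 'y'+'e', 'o'+'t'
Result: sfyeot


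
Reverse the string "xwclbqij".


Input string: 'xwclbqij'
Operation: reverse character order
Original order: 'x' -> 'w' -> 'c' -> 'l' -> 'b' -> 'q' -> 'i' -> 'j'
Reversed order: 'j' -> 'i' -> 'q' -> 'b' -> 'l' -> 'c' -> 'w' -> 'x'
Result: jiqblcwx


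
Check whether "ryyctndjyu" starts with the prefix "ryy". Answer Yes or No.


Input string: 'ryyctndjyu'
Prefix to check: 'ryy'
First 3 characters of input: 'ryy'
Match: True
Result: Yes


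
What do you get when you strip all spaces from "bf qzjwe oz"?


Input string: 'bf qzjwe oz'
Operation: remove all spaces
Words: 'bf', 'qzjwe', 'oz'
Join without spaces: bfqzjweoz


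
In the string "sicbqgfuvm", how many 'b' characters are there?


Input string: 'sicbqgfuvm'
Target character: 'b'
Scan each position: s[3]='b'
Matches found at indices: 3
Total: 1


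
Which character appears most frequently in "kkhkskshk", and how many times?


Input: 'kkhkskshk'
Operation: tally each character
Counts: 'h':2, 'k':5, 's':2
Maximum: 'k' appears 5 times


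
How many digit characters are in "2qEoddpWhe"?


Input string: '2qEoddpWhe'
Operation: count digit characters (0-9)
Scan: '2'(digit), 'q', 'E', 'o', 'd', 'd', 'p', 'W', 'h', 'e'
Digits found: 1
Result: 1


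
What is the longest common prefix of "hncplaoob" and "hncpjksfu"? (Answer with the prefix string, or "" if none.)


String 1: 'hncplaoob'
String 2: 'hncpjksfu'
Compare position by position:
pos 0: 'h' vs 'h' match
pos 1: 'n' vs 'n' match
pos 2: 'c' vs 'c' match
pos 3: 'p' vs 'p' match
pos 4: 'l' vs 'j' differ -> stop
Longest common prefix: "hncp" (length 4)


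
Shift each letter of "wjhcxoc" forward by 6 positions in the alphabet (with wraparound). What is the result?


Input: 'wjhcxoc', shift = 6
Operation: for each letter, (position + 6) mod 26
Mapping: 'w'(22+6=28, 28 mod 26=2)->'c', 'j'(9+6=15)->'p', 'h'(7+6=13)->'n', 'c'(2+6=8)->'i', 'x'(23+6=29, 29 mod 26=3)->'d', 'o'(14+6=20)->'u', 'c'(2+6=8)->'i'
Result: cpnidui


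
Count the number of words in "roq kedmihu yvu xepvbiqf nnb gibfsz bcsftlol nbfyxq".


Input string: 'roq kedmihu yvu xepvbiqf nnb gibfsz bcsftlol nbfyxq'
Operation: split by spaces
Words found: 'roq', 'kedmihu', 'yvu', 'xepvbiqf', 'nnb', 'gibfsz', 'bcsftlol', 'nbfyxq'
Word count: 8


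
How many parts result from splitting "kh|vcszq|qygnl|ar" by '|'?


Input string: 'kh|vcszq|qygnl|ar'
Delimiter: '|'
Split result: 'kh', 'vcszq', 'qygnl', 'ar'
Number of parts: 4


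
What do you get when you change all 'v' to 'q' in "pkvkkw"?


Input string: 'pkvkkw'
Operation: replace 'v' with 'q'
Positions of 'v': 2
After replacement: pkqkkw


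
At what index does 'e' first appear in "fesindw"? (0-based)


Input string: 'fesindw'
Target: 'e'
Scanning left to right: s[0]='f', s[1]='e'
First match at index: 1


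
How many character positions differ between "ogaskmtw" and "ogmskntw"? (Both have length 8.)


String 1: 'ogaskmtw'
String 2: 'ogmskntw'
Compare each position: pos 0: 'o'=='o', pos 1: 'g'=='g', pos 2: 'a'!='m', pos 3: 's'=='s', pos 4: 'k'=='k', pos 5: 'm'!='n', pos 6: 't'=='t', pos 7: 'w'=='w'
Differing positions: 2
Hamming distance: 2


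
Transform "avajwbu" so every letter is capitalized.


Input string: 'avajwbu'
Operation: convert each letter to uppercase
Mapping: 'a'->'A', 'v'->'V', 'a'->'A', 'j'->'J', 'w'->'W', 'b'->'B', 'u'->'U'
Result: AVAJWBU


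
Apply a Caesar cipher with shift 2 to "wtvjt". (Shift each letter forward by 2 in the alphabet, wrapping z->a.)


Input: 'wtvjt', shift = 2
Operation: for each letter, (position + 2) mod 26
Mapping: 'w'(22+2=24)->'y', 't'(19+2=21)->'v', 'v'(21+2=23)->'x', 'j'(9+2=11)->'l', 't'(19+2=21)->'v'
Result: yvxlv


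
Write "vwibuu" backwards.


Input string: 'vwibuu'
Operation: reverse character order
Original order: 'v' -> 'w' -> 'i' -> 'b' -> 'u' -> 'u'
Reversed order: 'u' -> 'u' -> 'b' -> 'i' -> 'w' -> 'v'
Result: uubiwv


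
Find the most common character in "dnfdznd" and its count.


Input: 'dnfdznd'
Operation: tally each character
Counts: 'd':3, 'f':1, 'n':2, 'z':1
Maximum: 'd' appears 3 times


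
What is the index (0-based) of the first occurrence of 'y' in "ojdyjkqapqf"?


Input string: 'ojdyjkqapqf'
Target: 'y'
Scanning left to right: s[0]='o', s[1]='j', s[2]='d', s[3]='y'
First match at index: 3


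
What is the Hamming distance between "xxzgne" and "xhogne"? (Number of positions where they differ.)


String 1: 'xxzgne'
String 2: 'xhogne'
Compare each position: pos 0: 'x'=='x', pos 1: 'x'!='h', pos 2: 'z'!='o', pos 3: 'g'=='g', pos 4: 'n'=='n', pos 5: 'e'=='e'
Differing positions: 2
Hamming distance: 2


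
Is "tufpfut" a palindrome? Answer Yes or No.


Input string: 'tufpfut'
Reversed: 'tufpfut'
Compare pairs: s[0]='t' vs s[6]='t' (match), s[1]='u' vs s[5]='u' (match), s[2]='f' vs s[4]='f' (match)
Palindrome: Yes


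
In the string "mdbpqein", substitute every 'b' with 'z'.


Input string: 'mdbpqein'
Operation: replace 'b' with 'z'
Positions of 'b': 2
After replacement: mdzpqein


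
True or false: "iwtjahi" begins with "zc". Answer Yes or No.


Input string: 'iwtjahi'
Prefix to check: 'zc'
First 2 characters of input: 'iw'
Match: False
Result: No


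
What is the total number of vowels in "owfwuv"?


Input string: 'owfwuv'
Operation: count vowels (a, e, i, o, u)
Scan: s[0]='o' (vowel), s[1]='w', s[2]='f', s[3]='w', s[4]='u' (vowel), s[5]='v'
Vowels found: 2
Result: 2


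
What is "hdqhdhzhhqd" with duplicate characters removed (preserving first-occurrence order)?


Input: 'hdqhdhzhhqd'
Operation: keep first occurrence of each character
Scan: s[0]='h' new -> keep; s[1]='d' new -> keep; s[2]='q' new -> keep; s[3]='h' seen -> skip; s[4]='d' seen -> skip; s[5]='h' seen -> skip; s[6]='z' new -> keep; s[7]='h' seen -> skip; s[8]='h' seen -> skip; s[9]='q' seen -> skip; s[10]='d' seen -> skip
Result: hdqz


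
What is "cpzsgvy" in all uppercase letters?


Input string: 'cpzsgvy'
Operation: convert each letter to uppercase
Mapping: 'c'->'C', 'p'->'P', 'z'->'Z', 's'->'S', 'g'->'G', 'v'->'V', 'y'->'Y'
Result: CPZSGVY


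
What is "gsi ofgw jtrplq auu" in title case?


Input string: 'gsi ofgw jtrplq auu'
Operation: capitalize first letter of each word
Word transformations: 'gsi'->'Gsi', 'ofgw'->'Ofgw', 'jtrplq'->'Jtrplq', 'auu'->'Auu'
Result: Gsi Ofgw Jtrplq Auu


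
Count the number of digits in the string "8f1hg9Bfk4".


Input string: '8f1hg9Bfk4'
Operation: count digit characters (0-9)
Scan: '8'(digit), 'f', '1'(digit), 'h', 'g', '9'(digit), 'B', 'f', 'k', '4'(digit)
Digits found: 4
Result: 4


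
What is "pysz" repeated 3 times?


Input string: 'pysz'
Operation: repeat 3 times
Concatenation: 'pysz' + 'pysz' + 'pysz'
Result: pyszpyszpysz


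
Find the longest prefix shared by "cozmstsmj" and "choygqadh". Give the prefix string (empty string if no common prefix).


String 1: 'cozmstsmj'
String 2: 'choygqadh'
Compare position by position:
pos 0: 'c' vs 'c' match
pos 1: 'o' vs 'h' differ -> stop
Longest common prefix: "c" (length 1)


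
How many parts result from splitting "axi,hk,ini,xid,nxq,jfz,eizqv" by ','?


Input string: 'axi,hk,ini,xid,nxq,jfz,eizqv'
Delimiter: ','
Split result: 'axi', 'hk', 'ini', 'xid', 'nxq', 'jfz', 'eizqv'
Number of parts: 7


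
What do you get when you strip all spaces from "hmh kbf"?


Input string: 'hmh kbf'
Operation: remove all spaces
Words: 'hmh', 'kbf'
Join without spaces: hmhkbf


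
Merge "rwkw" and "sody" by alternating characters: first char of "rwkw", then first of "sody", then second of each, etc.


String 1: 'rwkw'
String 2: 'sody'
Operation: alternate characters
Pairs: 'r'+'s', 'w'+'o', 'k'+'d', 'w'+'y'
Result: rswokdwy


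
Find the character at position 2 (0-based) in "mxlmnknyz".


Input string: 'mxlmnknyz'
Operation: get character at index 2
Index mapping: s[0]='m', s[1]='x', s[2]='l'
Result: 'l'


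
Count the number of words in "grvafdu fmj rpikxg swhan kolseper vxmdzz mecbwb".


Input string: 'grvafdu fmj rpikxg swhan kolseper vxmdzz mecbwb'
Operation: split by spaces
Words found: 'grvafdu', 'fmj', 'rpikxg', 'swhan', 'kolseper', 'vxmdzz', 'mecbwb'
Word count: 7


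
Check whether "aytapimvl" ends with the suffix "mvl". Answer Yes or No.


Input string: 'aytapimvl'
Suffix to check: 'mvl'
Last 3 characters of input: 'mvl'
Match: True
Result: Yes


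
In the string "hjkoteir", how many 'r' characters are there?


Input string: 'hjkoteir'
Target character: 'r'
Scan each position: s[7]='r'
Matches found at indices: 7
Total: 1


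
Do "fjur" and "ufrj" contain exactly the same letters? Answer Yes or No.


String 1: 'fjur' -> sorted: 'fjru'
String 2: 'ufrj' -> sorted: 'fjru'
Compare sorted forms: 'fjru' == 'fjru'
Anagram: Yes


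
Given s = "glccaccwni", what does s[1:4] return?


Input string: 'glccaccwni'
Operation: slice [1:4]
Extract characters: s[1]='l', s[2]='c', s[3]='c'
Result: lcc


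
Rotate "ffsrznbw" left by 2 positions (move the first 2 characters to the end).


Input: 'ffsrznbw', shift = 2
Operation: split at index 2 and swap parts
Front part s[0:2] = 'ff'
Back part s[2:] = 'srznbw'
Rotated = back + front = 'srznbw' + 'ff'
Result: srznbwff


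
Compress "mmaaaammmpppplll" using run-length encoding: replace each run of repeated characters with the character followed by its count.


Input: 'mmaaaammmpppplll'
Operation: identify consecutive runs
Runs: 'mm' -> m2, 'aaaa' -> a4, 'mmm' -> m3, 'pppp' -> p4, 'lll' -> l3
Encoded: m2a4m3p4l3


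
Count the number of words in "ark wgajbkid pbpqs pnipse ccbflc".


Input string: 'ark wgajbkid pbpqs pnipse ccbflc'
Operation: split by spaces
Words found: 'ark', 'wgajbkid', 'pbpqs', 'pnipse', 'ccbflc'
Word count: 5


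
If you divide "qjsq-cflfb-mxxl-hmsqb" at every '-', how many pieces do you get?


Input string: 'qjsq-cflfb-mxxl-hmsqb'
Delimiter: '-'
Split result: 'qjsq', 'cflfb', 'mxxl', 'hmsqb'
Number of parts: 4


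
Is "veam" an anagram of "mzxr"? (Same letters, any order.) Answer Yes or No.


String 1: 'mzxr' -> sorted: 'mrxz'
String 2: 'veam' -> sorted: 'aemv'
Compare sorted forms: 'mrxz' != 'aemv'
Anagram: No


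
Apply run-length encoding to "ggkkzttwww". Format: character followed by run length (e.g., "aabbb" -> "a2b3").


Input: 'ggkkzttwww'
Operation: identify consecutive runs
Runs: 'gg' -> g2, 'kk' -> k2, 'z' -> z1, 'tt' -> t2, 'www' -> w3
Encoded: g2k2z1t2w3


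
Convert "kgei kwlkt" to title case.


Input string: 'kgei kwlkt'
Operation: capitalize first letter of each word
Word transformations: 'kgei'->'Kgei', 'kwlkt'->'Kwlkt'
Result: Kgei Kwlkt


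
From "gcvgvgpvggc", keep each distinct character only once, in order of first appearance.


Input: 'gcvgvgpvggc'
Operation: keep first occurrence of each character
Scan: s[0]='g' new -> keep; s[1]='c' new -> keep; s[2]='v' new -> keep; s[3]='g' seen -> skip; s[4]='v' seen -> skip; s[5]='g' seen -> skip; s[6]='p' new -> keep; s[7]='v' seen -> skip; s[8]='g' seen -> skip; s[9]='g' seen -> skip; s[10]='c' seen -> skip
Result: gcvp


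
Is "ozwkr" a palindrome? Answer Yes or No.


Input string: 'ozwkr'
Reversed: 'rkwzo'
Compare pairs: s[0]='o' vs s[4]='r' (mismatch), s[1]='z' vs s[3]='k' (mismatch)
Palindrome: No


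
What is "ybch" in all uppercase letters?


Input string: 'ybch'
Operation: convert each letter to uppercase
Mapping: 'y'->'Y', 'b'->'B', 'c'->'C', 'h'->'H'
Result: YBCH


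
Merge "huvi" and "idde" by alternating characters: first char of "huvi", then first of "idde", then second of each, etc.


String 1: 'huvi'
String 2: 'idde'
Operation: alternate characters
Pairs: 'h'+'i', 'u'+'d', 'v'+'d', 'i'+'e'
Result: hiudvdie


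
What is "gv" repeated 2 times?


Input string: 'gv'
Operation: repeat 2 times
Concatenation: 'gv' + 'gv'
Result: gvgv


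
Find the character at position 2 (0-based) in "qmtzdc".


Input string: 'qmtzdc'
Operation: get character at index 2
Index mapping: s[0]='q', s[1]='m', s[2]='t'
Result: 't'


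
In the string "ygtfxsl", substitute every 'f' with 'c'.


Input string: 'ygtfxsl'
Operation: replace 'f' with 'c'
Positions of 'f': 3
After replacement: ygtcxsl


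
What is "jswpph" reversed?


Input string: 'jswpph'
Operation: reverse character order
Original order: 'j' -> 's' -> 'w' -> 'p' -> 'p' -> 'h'
Reversed order: 'h' -> 'p' -> 'p' -> 'w' -> 's' -> 'j'
Result: hppwsj


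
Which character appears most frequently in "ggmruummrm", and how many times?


Input: 'ggmruummrm'
Operation: tally each character
Counts: 'g':2, 'm':4, 'r':2, 'u':2
Maximum: 'm' appears 4 times


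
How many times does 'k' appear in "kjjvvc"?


Input string: 'kjjvvc'
Target character: 'k'
Scan each position: s[0]='k'
Matches found at indices: 0
Total: 1


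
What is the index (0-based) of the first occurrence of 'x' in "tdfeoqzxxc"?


Input string: 'tdfeoqzxxc'
Target: 'x'
Scanning left to right: s[0]='t', s[1]='d', s[2]='f', s[3]='e', s[4]='o', s[5]='q', s[6]='z', s[7]='x'
First match at index: 7


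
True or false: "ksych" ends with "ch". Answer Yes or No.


Input string: 'ksych'
Suffix to check: 'ch'
Last 2 characters of input: 'ch'
Match: True
Result: Yes


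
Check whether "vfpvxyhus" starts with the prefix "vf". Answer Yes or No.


Input string: 'vfpvxyhus'
Prefix to check: 'vf'
First 2 characters of input: 'vf'
Match: True
Result: Yes


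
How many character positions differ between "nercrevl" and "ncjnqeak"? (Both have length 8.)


String 1: 'nercrevl'
String 2: 'ncjnqeak'
Compare each position: pos 0: 'n'=='n', pos 1: 'e'!='c', pos 2: 'r'!='j', pos 3: 'c'!='n', pos 4: 'r'!='q', pos 5: 'e'=='e', pos 6: 'v'!='a', pos 7: 'l'!='k'
Differing positions: 6
Hamming distance: 6


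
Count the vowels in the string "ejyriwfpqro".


Input string: 'ejyriwfpqro'
Operation: count vowels (a, e, i, o, u)
Scan: s[0]='e' (vowel), s[1]='j', s[2]='y', s[3]='r', s[4]='i' (vowel), s[5]='w', s[6]='f', s[7]='p', s[8]='q', s[9]='r', s[10]='o' (vowel)
Vowels found: 3
Result: 3


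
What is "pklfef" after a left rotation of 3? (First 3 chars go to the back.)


Input: 'pklfef', shift = 3
Operation: split at index 3 and swap parts
Front part s[0:3] = 'pkl'
Back part s[3:] = 'fef'
Rotated = back + front = 'fef' + 'pkl'
Result: fefpkl


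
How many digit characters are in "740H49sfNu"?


Input string: '740H49sfNu'
Operation: count digit characters (0-9)
Scan: '7'(digit), '4'(digit), '0'(digit), 'H', '4'(digit), '9'(digit), 's', 'f', 'N', 'u'
Digits found: 5
Result: 5


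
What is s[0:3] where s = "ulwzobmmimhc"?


Input string: 'ulwzobmmimhc'
Operation: slice [0:3]
Extract characters: s[0]='u', s[1]='l', s[2]='w'
Result: ulw


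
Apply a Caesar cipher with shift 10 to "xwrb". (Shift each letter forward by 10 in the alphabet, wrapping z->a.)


Input: 'xwrb', shift = 10
Operation: for each letter, (position + 10) mod 26
Mapping: 'x'(23+10=33, 33 mod 26=7)->'h', 'w'(22+10=32, 32 mod 26=6)->'g', 'r'(17+10=27, 27 mod 26=1)->'b', 'b'(1+10=11)->'l'
Result: hgbl


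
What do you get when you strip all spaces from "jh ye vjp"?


Input string: 'jh ye vjp'
Operation: remove all spaces
Words: 'jh', 'ye', 'vjp'
Join without spaces: jhyevjp


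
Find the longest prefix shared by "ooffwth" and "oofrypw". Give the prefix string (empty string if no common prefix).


String 1: 'ooffwth'
String 2: 'oofrypw'
Compare position by position:
pos 0: 'o' vs 'o' match
pos 1: 'o' vs 'o' match
pos 2: 'f' vs 'f' match
pos 3: 'f' vs 'r' differ -> stop
Longest common prefix: "oof" (length 3)


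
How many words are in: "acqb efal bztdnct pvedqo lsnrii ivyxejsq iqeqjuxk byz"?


Input string: 'acqb efal bztdnct pvedqo lsnrii ivyxejsq iqeqjuxk byz'
Operation: split by spaces
Words found: 'acqb', 'efal', 'bztdnct', 'pvedqo', 'lsnrii', 'ivyxejsq', 'iqeqjuxk', 'byz'
Word count: 8


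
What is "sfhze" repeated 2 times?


Input string: 'sfhze'
Operation: repeat 2 times
Concatenation: 'sfhze' + 'sfhze'
Result: sfhzesfhze


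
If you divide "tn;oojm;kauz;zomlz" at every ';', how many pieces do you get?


Input string: 'tn;oojm;kauz;zomlz'
Delimiter: ';'
Split result: 'tn', 'oojm', 'kauz', 'zomlz'
Number of parts: 4


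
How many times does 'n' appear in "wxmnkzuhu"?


Input string: 'wxmnkzuhu'
Target character: 'n'
Scan each position: s[3]='n'
Matches found at indices: 3
Total: 1


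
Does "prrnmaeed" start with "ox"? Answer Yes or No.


Input string: 'prrnmaeed'
Prefix to check: 'ox'
First 2 characters of input: 'pr'
Match: False
Result: No


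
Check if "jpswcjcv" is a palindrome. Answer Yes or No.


Input string: 'jpswcjcv'
Reversed: 'vcjcwspj'
Compare pairs: s[0]='j' vs s[7]='v' (mismatch), s[1]='p' vs s[6]='c' (mismatch), s[2]='s' vs s[5]='j' (mismatch), s[3]='w' vs s[4]='c' (mismatch)
Palindrome: No


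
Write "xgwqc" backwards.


Input string: 'xgwqc'
Operation: reverse character order
Original order: 'x' -> 'g' -> 'w' -> 'q' -> 'c'
Reversed order: 'c' -> 'q' -> 'w' -> 'g' -> 'x'
Result: cqwgx


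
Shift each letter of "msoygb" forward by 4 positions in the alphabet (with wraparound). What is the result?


Input: 'msoygb', shift = 4
Operation: for each letter, (position + 4) mod 26
Mapping: 'm'(12+4=16)->'q', 's'(18+4=22)->'w', 'o'(14+4=18)->'s', 'y'(24+4=28, 28 mod 26=2)->'c', 'g'(6+4=10)->'k', 'b'(1+4=5)->'f'
Result: qwsckf


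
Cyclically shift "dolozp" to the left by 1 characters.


Input: 'dolozp', shift = 1
Operation: split at index 1 and swap parts
Front part s[0:1] = 'd'
Back part s[1:] = 'olozp'
Rotated = back + front = 'olozp' + 'd'
Result: olozpd


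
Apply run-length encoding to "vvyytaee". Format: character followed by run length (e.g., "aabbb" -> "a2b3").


Input: 'vvyytaee'
Operation: identify consecutive runs
Runs: 'vv' -> v2, 'yy' -> y2, 't' -> t1, 'a' -> a1, 'ee' -> e2
Encoded: v2y2t1a1e2


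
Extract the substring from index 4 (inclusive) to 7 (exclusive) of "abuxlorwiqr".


Input string: 'abuxlorwiqr'
Operation: slice [4:7]
Extract characters: s[4]='l', s[5]='o', s[6]='r'
Result: lor


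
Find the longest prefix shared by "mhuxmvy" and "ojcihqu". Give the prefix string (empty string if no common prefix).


String 1: 'mhuxmvy'
String 2: 'ojcihqu'
Compare position by position:
pos 0: 'm' vs 'o' differ -> stop
Longest common prefix: "" (length 0)


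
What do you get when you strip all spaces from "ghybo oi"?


Input string: 'ghybo oi'
Operation: remove all spaces
Words: 'ghybo', 'oi'
Join without spaces: ghybooi


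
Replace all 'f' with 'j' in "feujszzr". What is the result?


Input string: 'feujszzr'
Operation: replace 'f' with 'j'
Positions of 'f': 0
After replacement: jeujszzr


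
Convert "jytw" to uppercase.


Input string: 'jytw'
Operation: convert each letter to uppercase
Mapping: 'j'->'J', 'y'->'Y', 't'->'T', 'w'->'W'
Result: JYTW


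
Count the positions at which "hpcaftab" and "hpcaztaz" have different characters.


String 1: 'hpcaftab'
String 2: 'hpcaztaz'
Compare each position: pos 0: 'h'=='h', pos 1: 'p'=='p', pos 2: 'c'=='c', pos 3: 'a'=='a', pos 4: 'f'!='z', pos 5: 't'=='t', pos 6: 'a'=='a', pos 7: 'b'!='z'
Differing positions: 2
Hamming distance: 2


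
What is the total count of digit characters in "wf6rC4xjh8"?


Input string: 'wf6rC4xjh8'
Operation: count digit characters (0-9)
Scan: 'w', 'f', '6'(digit), 'r', 'C', '4'(digit), 'x', 'j', 'h', '8'(digit)
Digits found: 3
Result: 3


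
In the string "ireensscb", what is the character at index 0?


Input string: 'ireensscb'
Operation: get character at index 0
Index mapping: s[0]='i'
Result: 'i'


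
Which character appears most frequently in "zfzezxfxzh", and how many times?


Input: 'zfzezxfxzh'
Operation: tally each character
Counts: 'e':1, 'f':2, 'h':1, 'x':2, 'z':4
Maximum: 'z' appears 4 times


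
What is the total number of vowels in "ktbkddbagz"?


Input string: 'ktbkddbagz'
Operation: count vowels (a, e, i, o, u)
Scan: s[0]='k', s[1]='t', s[2]='b', s[3]='k', s[4]='d', s[5]='d', s[6]='b', s[7]='a' (vowel), s[8]='g', s[9]='z'
Vowels found: 1
Result: 1


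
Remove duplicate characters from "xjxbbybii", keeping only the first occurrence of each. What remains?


Input: 'xjxbbybii'
Operation: keep first occurrence of each character
Scan: s[0]='x' new -> keep; s[1]='j' new -> keep; s[2]='x' seen -> skip; s[3]='b' new -> keep; s[4]='b' seen -> skip; s[5]='y' new -> keep; s[6]='b' seen -> skip; s[7]='i' new -> keep; s[8]='i' seen -> skip
Result: xjbyi


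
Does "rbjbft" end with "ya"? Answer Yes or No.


Input string: 'rbjbft'
Suffix to check: 'ya'
Last 2 characters of input: 'ft'
Match: False
Result: No


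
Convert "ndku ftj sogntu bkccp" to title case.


Input string: 'ndku ftj sogntu bkccp'
Operation: capitalize first letter of each word
Word transformations: 'ndku'->'Ndku', 'ftj'->'Ftj', 'sogntu'->'Sogntu', 'bkccp'->'Bkccp'
Result: Ndku Ftj Sogntu Bkccp


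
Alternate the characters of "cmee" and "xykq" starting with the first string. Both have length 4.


String 1: 'cmee'
String 2: 'xykq'
Operation: alternate characters
Pairs: 'c'+'x', 'm'+'y', 'e'+'k', 'e'+'q'
Result: cxmyekeq


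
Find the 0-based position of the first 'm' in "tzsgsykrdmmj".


Input string: 'tzsgsykrdmmj'
Target: 'm'
Scanning left to right: s[0]='t', s[1]='z', s[2]='s', s[3]='g', s[4]='s', s[5]='y', s[6]='k', s[7]='r', s[8]='d', s[9]='m'
First match at index: 9


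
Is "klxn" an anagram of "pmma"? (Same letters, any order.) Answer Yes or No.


String 1: 'pmma' -> sorted: 'ammp'
String 2: 'klxn' -> sorted: 'klnx'
Compare sorted forms: 'ammp' != 'klnx'
Anagram: No


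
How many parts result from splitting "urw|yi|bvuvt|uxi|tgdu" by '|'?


Input string: 'urw|yi|bvuvt|uxi|tgdu'
Delimiter: '|'
Split result: 'urw', 'yi', 'bvuvt', 'uxi', 'tgdu'
Number of parts: 5


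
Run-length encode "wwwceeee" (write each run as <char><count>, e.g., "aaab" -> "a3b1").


Input: 'wwwceeee'
Operation: identify consecutive runs
Runs: 'www' -> w3, 'c' -> c1, 'eeee' -> e4
Encoded: w3c1e4


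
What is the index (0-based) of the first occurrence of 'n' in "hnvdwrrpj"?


Input string: 'hnvdwrrpj'
Target: 'n'
Scanning left to right: s[0]='h', s[1]='n'
First match at index: 1


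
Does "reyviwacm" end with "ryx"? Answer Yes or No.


Input string: 'reyviwacm'
Suffix to check: 'ryx'
Last 3 characters of input: 'acm'
Match: False
Result: No


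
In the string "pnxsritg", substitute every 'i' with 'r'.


Input string: 'pnxsritg'
Operation: replace 'i' with 'r'
Positions of 'i': 5
After replacement: pnxsrrtg


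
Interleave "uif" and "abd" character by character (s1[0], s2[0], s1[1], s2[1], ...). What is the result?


String 1: 'uif'
String 2: 'abd'
Operation: alternate characters
Pairs: 'u'+'a', 'i'+'b', 'f'+'d'
Result: uaibfd


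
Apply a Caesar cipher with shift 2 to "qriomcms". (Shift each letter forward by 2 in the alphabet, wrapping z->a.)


Input: 'qriomcms', shift = 2
Operation: for each letter, (position + 2) mod 26
Mapping: 'q'(16+2=18)->'s', 'r'(17+2=19)->'t', 'i'(8+2=10)->'k', 'o'(14+2=16)->'q', 'm'(12+2=14)->'o', 'c'(2+2=4)->'e', 'm'(12+2=14)->'o', 's'(18+2=20)->'u'
Result: stkqoeou


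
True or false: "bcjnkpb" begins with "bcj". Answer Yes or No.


Input string: 'bcjnkpb'
Prefix to check: 'bcj'
First 3 characters of input: 'bcj'
Match: True
Result: Yes


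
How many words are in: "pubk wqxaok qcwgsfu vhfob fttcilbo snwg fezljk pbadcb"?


Input string: 'pubk wqxaok qcwgsfu vhfob fttcilbo snwg fezljk pbadcb'
Operation: split by spaces
Words found: 'pubk', 'wqxaok', 'qcwgsfu', 'vhfob', 'fttcilbo', 'snwg', 'fezljk', 'pbadcb'
Word count: 8


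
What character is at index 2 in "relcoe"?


Input string: 'relcoe'
Operation: get character at index 2
Index mapping: s[0]='r', s[1]='e', s[2]='l'
Result: 'l'


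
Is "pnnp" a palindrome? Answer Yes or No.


Input string: 'pnnp'
Reversed: 'pnnp'
Compare pairs: s[0]='p' vs s[3]='p' (match), s[1]='n' vs s[2]='n' (match)
Palindrome: Yes


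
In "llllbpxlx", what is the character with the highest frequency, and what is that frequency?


Input: 'llllbpxlx'
Operation: tally each character
Counts: 'b':1, 'l':5, 'p':1, 'x':2
Maximum: 'l' appears 5 times


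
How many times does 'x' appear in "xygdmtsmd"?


Input string: 'xygdmtsmd'
Target character: 'x'
Scan each position: s[0]='x'
Matches found at indices: 0
Total: 1


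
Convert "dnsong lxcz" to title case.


Input string: 'dnsong lxcz'
Operation: capitalize first letter of each word
Word transformations: 'dnsong'->'Dnsong', 'lxcz'->'Lxcz'
Result: Dnsong Lxcz


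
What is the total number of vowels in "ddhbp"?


Input string: 'ddhbp'
Operation: count vowels (a, e, i, o, u)
Scan: s[0]='d', s[1]='d', s[2]='h', s[3]='b', s[4]='p'
Vowels found: 0
Result: 0


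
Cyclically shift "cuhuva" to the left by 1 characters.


Input: 'cuhuva', shift = 1
Operation: split at index 1 and swap parts
Front part s[0:1] = 'c'
Back part s[1:] = 'uhuva'
Rotated = back + front = 'uhuva' + 'c'
Result: uhuvac


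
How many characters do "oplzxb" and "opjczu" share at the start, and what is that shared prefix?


String 1: 'oplzxb'
String 2: 'opjczu'
Compare position by position:
pos 0: 'o' vs 'o' match
pos 1: 'p' vs 'p' match
pos 2: 'l' vs 'j' differ -> stop
Longest common prefix: "op" (length 2)


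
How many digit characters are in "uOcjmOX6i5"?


Input string: 'uOcjmOX6i5'
Operation: count digit characters (0-9)
Scan: 'u', 'O', 'c', 'j', 'm', 'O', 'X', '6'(digit), 'i', '5'(digit)
Digits found: 2
Result: 2


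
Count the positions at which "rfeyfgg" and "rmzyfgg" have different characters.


String 1: 'rfeyfgg'
String 2: 'rmzyfgg'
Compare each position: pos 0: 'r'=='r', pos 1: 'f'!='m', pos 2: 'e'!='z', pos 3: 'y'=='y', pos 4: 'f'=='f', pos 5: 'g'=='g', pos 6: 'g'=='g'
Differing positions: 2
Hamming distance: 2


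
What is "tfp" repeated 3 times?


Input string: 'tfp'
Operation: repeat 3 times
Concatenation: 'tfp' + 'tfp' + 'tfp'
Result: tfptfptfp


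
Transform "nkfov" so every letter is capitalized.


Input string: 'nkfov'
Operation: convert each letter to uppercase
Mapping: 'n'->'N', 'k'->'K', 'f'->'F', 'o'->'O', 'v'->'V'
Result: NKFOV


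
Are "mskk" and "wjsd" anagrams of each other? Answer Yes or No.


String 1: 'mskk' -> sorted: 'kkms'
String 2: 'wjsd' -> sorted: 'djsw'
Compare sorted forms: 'kkms' != 'djsw'
Anagram: No


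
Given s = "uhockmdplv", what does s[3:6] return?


Input string: 'uhockmdplv'
Operation: slice [3:6]
Extract characters: s[3]='c', s[4]='k', s[5]='m'
Result: ckm


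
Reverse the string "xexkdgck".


Input string: 'xexkdgck'
Operation: reverse character order
Original order: 'x' -> 'e' -> 'x' -> 'k' -> 'd' -> 'g' -> 'c' -> 'k'
Reversed order: 'k' -> 'c' -> 'g' -> 'd' -> 'k' -> 'x' -> 'e' -> 'x'
Result: kcgdkxex


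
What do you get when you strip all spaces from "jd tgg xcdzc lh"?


Input string: 'jd tgg xcdzc lh'
Operation: remove all spaces
Words: 'jd', 'tgg', 'xcdzc', 'lh'
Join without spaces: jdtggxcdzclh


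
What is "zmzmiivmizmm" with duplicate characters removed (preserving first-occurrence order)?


Input: 'zmzmiivmizmm'
Operation: keep first occurrence of each character
Scan: s[0]='z' new -> keep; s[1]='m' new -> keep; s[2]='z' seen -> skip; s[3]='m' seen -> skip; s[4]='i' new -> keep; s[5]='i' seen -> skip; s[6]='v' new -> keep; s[7]='m' seen -> skip; s[8]='i' seen -> skip; s[9]='z' seen -> skip; s[10]='m' seen -> skip; s[11]='m' seen -> skip
Result: zmiv


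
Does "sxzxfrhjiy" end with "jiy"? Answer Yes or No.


Input string: 'sxzxfrhjiy'
Suffix to check: 'jiy'
Last 3 characters of input: 'jiy'
Match: True
Result: Yes


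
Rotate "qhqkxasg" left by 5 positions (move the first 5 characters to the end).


Input: 'qhqkxasg', shift = 5
Operation: split at index 5 and swap parts
Front part s[0:5] = 'qhqkx'
Back part s[5:] = 'asg'
Rotated = back + front = 'asg' + 'qhqkx'
Result: asgqhqkx


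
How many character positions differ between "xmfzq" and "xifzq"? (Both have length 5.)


String 1: 'xmfzq'
String 2: 'xifzq'
Compare each position: pos 0: 'x'=='x', pos 1: 'm'!='i', pos 2: 'f'=='f', pos 3: 'z'=='z', pos 4: 'q'=='q'
Differing positions: 1
Hamming distance: 1


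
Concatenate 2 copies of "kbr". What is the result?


Input string: 'kbr'
Operation: repeat 2 times
Concatenation: 'kbr' + 'kbr'
Result: kbrkbr


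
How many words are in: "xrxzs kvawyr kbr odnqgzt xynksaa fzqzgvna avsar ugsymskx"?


Input string: 'xrxzs kvawyr kbr odnqgzt xynksaa fzqzgvna avsar ugsymskx'
Operation: split by spaces
Words found: 'xrxzs', 'kvawyr', 'kbr', 'odnqgzt', 'xynksaa', 'fzqzgvna', 'avsar', 'ugsymskx'
Word count: 8


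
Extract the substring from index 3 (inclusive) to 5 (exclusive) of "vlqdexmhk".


Input string: 'vlqdexmhk'
Operation: slice [3:5]
Extract characters: s[3]='d', s[4]='e'
Result: de


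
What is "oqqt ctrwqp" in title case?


Input string: 'oqqt ctrwqp'
Operation: capitalize first letter of each word
Word transformations: 'oqqt'->'Oqqt', 'ctrwqp'->'Ctrwqp'
Result: Oqqt Ctrwqp


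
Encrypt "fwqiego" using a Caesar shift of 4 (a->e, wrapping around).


Input: 'fwqiego', shift = 4
Operation: for each letter, (position + 4) mod 26
Mapping: 'f'(5+4=9)->'j', 'w'(22+4=26, 26 mod 26=0)->'a', 'q'(16+4=20)->'u', 'i'(8+4=12)->'m', 'e'(4+4=8)->'i', 'g'(6+4=10)->'k', 'o'(14+4=18)->'s'
Result: jaumiks


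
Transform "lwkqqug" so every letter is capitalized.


Input string: 'lwkqqug'
Operation: convert each letter to uppercase
Mapping: 'l'->'L', 'w'->'W', 'k'->'K', 'q'->'Q', 'q'->'Q', 'u'->'U', 'g'->'G'
Result: LWKQQUG


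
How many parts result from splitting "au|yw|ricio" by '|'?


Input string: 'au|yw|ricio'
Delimiter: '|'
Split result: 'au', 'yw', 'ricio'
Number of parts: 3


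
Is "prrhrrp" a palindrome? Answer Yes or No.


Input string: 'prrhrrp'
Reversed: 'prrhrrp'
Compare pairs: s[0]='p' vs s[6]='p' (match), s[1]='r' vs s[5]='r' (match), s[2]='r' vs s[4]='r' (match)
Palindrome: Yes


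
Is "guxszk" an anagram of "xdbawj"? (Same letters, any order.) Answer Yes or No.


String 1: 'xdbawj' -> sorted: 'abdjwx'
String 2: 'guxszk' -> sorted: 'gksuxz'
Compare sorted forms: 'abdjwx' != 'gksuxz'
Anagram: No


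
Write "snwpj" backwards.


Input string: 'snwpj'
Operation: reverse character order
Original order: 's' -> 'n' -> 'w' -> 'p' -> 'j'
Reversed order: 'j' -> 'p' -> 'w' -> 'n' -> 's'
Result: jpwns


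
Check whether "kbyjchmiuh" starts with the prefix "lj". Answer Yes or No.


Input string: 'kbyjchmiuh'
Prefix to check: 'lj'
First 2 characters of input: 'kb'
Match: False
Result: No


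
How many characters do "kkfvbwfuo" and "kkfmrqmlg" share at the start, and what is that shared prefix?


String 1: 'kkfvbwfuo'
String 2: 'kkfmrqmlg'
Compare position by position:
pos 0: 'k' vs 'k' match
pos 1: 'k' vs 'k' match
pos 2: 'f' vs 'f' match
pos 3: 'v' vs 'm' differ -> stop
Longest common prefix: "kkf" (length 3)


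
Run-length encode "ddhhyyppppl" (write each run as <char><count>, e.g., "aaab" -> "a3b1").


Input: 'ddhhyyppppl'
Operation: identify consecutive runs
Runs: 'dd' -> d2, 'hh' -> h2, 'yy' -> y2, 'pppp' -> p4, 'l' -> l1
Encoded: d2h2y2p4l1


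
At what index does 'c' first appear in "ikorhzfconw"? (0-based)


Input string: 'ikorhzfconw'
Target: 'c'
Scanning left to right: s[0]='i', s[1]='k', s[2]='o', s[3]='r', s[4]='h', s[5]='z', s[6]='f', s[7]='c'
First match at index: 7


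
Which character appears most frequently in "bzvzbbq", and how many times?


Input: 'bzvzbbq'
Operation: tally each character
Counts: 'b':3, 'q':1, 'v':1, 'z':2
Maximum: 'b' appears 3 times


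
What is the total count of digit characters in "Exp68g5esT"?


Input string: 'Exp68g5esT'
Operation: count digit characters (0-9)
Scan: 'E', 'x', 'p', '6'(digit), '8'(digit), 'g', '5'(digit), 'e', 's', 'T'
Digits found: 3
Result: 3


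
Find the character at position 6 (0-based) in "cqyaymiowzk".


Input string: 'cqyaymiowzk'
Operation: get character at index 6
Index mapping: s[0]='c', s[1]='q', s[2]='y', s[3]='a', s[4]='y', s[5]='m', s[6]='i'
Result: 'i'


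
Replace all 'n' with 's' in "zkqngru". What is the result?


Input string: 'zkqngru'
Operation: replace 'n' with 's'
Positions of 'n': 3
After replacement: zkqsgru


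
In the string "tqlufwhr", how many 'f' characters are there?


Input string: 'tqlufwhr'
Target character: 'f'
Scan each position: s[4]='f'
Matches found at indices: 4
Total: 1


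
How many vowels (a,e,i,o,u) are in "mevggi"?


Input string: 'mevggi'
Operation: count vowels (a, e, i, o, u)
Scan: s[0]='m', s[1]='e' (vowel), s[2]='v', s[3]='g', s[4]='g', s[5]='i' (vowel)
Vowels found: 2
Result: 2


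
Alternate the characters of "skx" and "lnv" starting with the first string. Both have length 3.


String 1: 'skx'
String 2: 'lnv'
Operation: alternate characters
Pairs: 's'+'l', 'k'+'n', 'x'+'v'
Result: slknxv


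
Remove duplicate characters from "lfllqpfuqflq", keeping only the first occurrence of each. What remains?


Input: 'lfllqpfuqflq'
Operation: keep first occurrence of each character
Scan: s[0]='l' new -> keep; s[1]='f' new -> keep; s[2]='l' seen -> skip; s[3]='l' seen -> skip; s[4]='q' new -> keep; s[5]='p' new -> keep; s[6]='f' seen -> skip; s[7]='u' new -> keep; s[8]='q' seen -> skip; s[9]='f' seen -> skip; s[10]='l' seen -> skip; s[11]='q' seen -> skip
Result: lfqpu


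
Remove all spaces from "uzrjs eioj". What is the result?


Input string: 'uzrjs eioj'
Operation: remove all spaces
Words: 'uzrjs', 'eioj'
Join without spaces: uzrjseioj


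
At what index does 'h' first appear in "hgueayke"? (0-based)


Input string: 'hgueayke'
Target: 'h'
Scanning left to right: s[0]='h'
First match at index: 0


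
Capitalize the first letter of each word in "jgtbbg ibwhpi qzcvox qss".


Input string: 'jgtbbg ibwhpi qzcvox qss'
Operation: capitalize first letter of each word
Word transformations: 'jgtbbg'->'Jgtbbg', 'ibwhpi'->'Ibwhpi', 'qzcvox'->'Qzcvox', 'qss'->'Qss'
Result: Jgtbbg Ibwhpi Qzcvox Qss


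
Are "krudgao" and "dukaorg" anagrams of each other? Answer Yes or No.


String 1: 'krudgao' -> sorted: 'adgkoru'
String 2: 'dukaorg' -> sorted: 'adgkoru'
Compare sorted forms: 'adgkoru' == 'adgkoru'
Anagram: Yes


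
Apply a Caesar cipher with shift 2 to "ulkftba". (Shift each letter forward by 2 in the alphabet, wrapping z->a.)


Input: 'ulkftba', shift = 2
Operation: for each letter, (position + 2) mod 26
Mapping: 'u'(20+2=22)->'w', 'l'(11+2=13)->'n', 'k'(10+2=12)->'m', 'f'(5+2=7)->'h', 't'(19+2=21)->'v', 'b'(1+2=3)->'d', 'a'(0+2=2)->'c'
Result: wnmhvdc


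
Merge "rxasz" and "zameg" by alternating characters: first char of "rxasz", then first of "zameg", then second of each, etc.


String 1: 'rxasz'
String 2: 'zameg'
Operation: alternate characters
Pairs: 'r'+'z', 'x'+'a', 'a'+'m', 's'+'e', 'z'+'g'
Result: rzxaamsezg


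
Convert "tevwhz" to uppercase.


Input string: 'tevwhz'
Operation: convert each letter to uppercase
Mapping: 't'->'T', 'e'->'E', 'v'->'V', 'w'->'W', 'h'->'H', 'z'->'Z'
Result: TEVWHZ


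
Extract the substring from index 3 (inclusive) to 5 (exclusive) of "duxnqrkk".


Input string: 'duxnqrkk'
Operation: slice [3:5]
Extract characters: s[3]='n', s[4]='q'
Result: nq


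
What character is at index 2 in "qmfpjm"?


Input string: 'qmfpjm'
Operation: get character at index 2
Index mapping: s[0]='q', s[1]='m', s[2]='f'
Result: 'f'


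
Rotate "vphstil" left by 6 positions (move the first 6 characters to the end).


Input: 'vphstil', shift = 6
Operation: split at index 6 and swap parts
Front part s[0:6] = 'vphsti'
Back part s[6:] = 'l'
Rotated = back + front = 'l' + 'vphsti'
Result: lvphsti


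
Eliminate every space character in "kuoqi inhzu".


Input string: 'kuoqi inhzu'
Operation: remove all spaces
Words: 'kuoqi', 'inhzu'
Join without spaces: kuoqiinhzu


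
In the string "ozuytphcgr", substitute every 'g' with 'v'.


Input string: 'ozuytphcgr'
Operation: replace 'g' with 'v'
Positions of 'g': 8
After replacement: ozuytphcvr
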